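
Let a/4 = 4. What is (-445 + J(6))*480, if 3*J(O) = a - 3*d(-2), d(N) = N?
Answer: -210080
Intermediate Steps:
a = 16 (a = 4*4 = 16)
J(O) = 22/3 (J(O) = (16 - 3*(-2))/3 = (16 + 6)/3 = (1/3)*22 = 22/3)
(-445 + J(6))*480 = (-445 + 22/3)*480 = -1313/3*480 = -210080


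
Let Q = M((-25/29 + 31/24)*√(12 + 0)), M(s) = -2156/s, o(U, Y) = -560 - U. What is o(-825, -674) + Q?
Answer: 265 - 250096*√3/299 ≈ -1183.8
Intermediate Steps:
Q = -250096*√3/299 (Q = -2156*1/(√(12 + 0)*(-25/29 + 31/24)) = -2156*√3/(6*(-25*1/29 + 31*(1/24))) = -2156*√3/(6*(-25/29 + 31/24)) = -2156*116*√3/299 = -250096*√3/299 ≈ -1448.8)
o(-825, -674) + Q = (-560 - 1*(-825)) - 250096*√3/299 = (-560 + 825) - 250096*√3/299 = 265 - 250096*√3/299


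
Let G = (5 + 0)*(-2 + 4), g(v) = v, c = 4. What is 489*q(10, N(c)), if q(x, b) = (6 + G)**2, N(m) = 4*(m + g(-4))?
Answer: 125184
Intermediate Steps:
G = 10 (G = 5*2 = 10)
N(m) = -16 + 4*m (N(m) = 4*(m - 4) = 4*(-4 + m) = -16 + 4*m)
q(x, b) = 256 (q(x, b) = (6 + 10)**2 = 16**2 = 256)
489*q(10, N(c)) = 489*256 = 125184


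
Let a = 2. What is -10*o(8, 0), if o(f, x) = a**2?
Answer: -40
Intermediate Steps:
o(f, x) = 4 (o(f, x) = 2**2 = 4)
-10*o(8, 0) = -10*4 = -40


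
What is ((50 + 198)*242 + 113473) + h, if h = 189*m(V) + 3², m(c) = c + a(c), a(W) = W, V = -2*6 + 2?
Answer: 169718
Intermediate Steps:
V = -10 (V = -12 + 2 = -10)
m(c) = 2*c (m(c) = c + c = 2*c)
h = -3771 (h = 189*(2*(-10)) + 3² = 189*(-20) + 9 = -3780 + 9 = -3771)
((50 + 198)*242 + 113473) + h = ((50 + 198)*242 + 113473) - 3771 = (248*242 + 113473) - 3771 = (60016 + 113473) - 3771 = 173489 - 3771 = 169718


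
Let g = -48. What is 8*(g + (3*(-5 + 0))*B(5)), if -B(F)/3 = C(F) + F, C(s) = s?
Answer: 3216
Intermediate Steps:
B(F) = -6*F (B(F) = -3*(F + F) = -6*F)
8*(g + (3*(-5 + 0))*B(5)) = 8*(-48 + (3*(-5 + 0))*(-6*5)) = 8*(-48 + (3*(-5))*(-30)) = 8*(-48 - 15*(-30)) = 8*(-48 + 450) = 8*402 = 3216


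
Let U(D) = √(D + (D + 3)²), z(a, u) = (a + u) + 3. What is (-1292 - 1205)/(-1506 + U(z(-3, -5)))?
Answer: 3760482/2268037 + 2497*I/2268037 ≈ 1.658 + 0.001101*I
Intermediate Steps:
z(a, u) = 3 + a + u
U(D) = √(D + (3 + D)²)
(-1292 - 1205)/(-1506 + U(z(-3, -5))) = (-1292 - 1205)/(-1506 + √((3 - 3 - 5) + (3 + (3 - 3 - 5))²)) = -2497/(-1506 + √(-5 + (3 - 5)²)) = -2497/(-1506 + √(-5 + (-2)²)) = -2497/(-1506 + √(-5 + 4)) = -2497/(-1506 + √(-1)) = -2497*(-1506 - I)/2268037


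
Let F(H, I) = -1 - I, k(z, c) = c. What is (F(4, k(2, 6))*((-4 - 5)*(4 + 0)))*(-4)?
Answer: -1008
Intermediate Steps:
(F(4, k(2, 6))*((-4 - 5)*(4 + 0)))*(-4) = ((-1 - 1*6)*((-4 - 5)*(4 + 0)))*(-4) = ((-1 - 6)*(-9*4))*(-4) = -7*(-36)*(-4) = 252*(-4) = -1008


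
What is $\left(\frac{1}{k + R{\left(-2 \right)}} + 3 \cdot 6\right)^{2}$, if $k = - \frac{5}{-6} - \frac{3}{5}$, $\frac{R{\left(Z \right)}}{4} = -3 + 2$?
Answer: $\frac{4016016}{12769} \approx 314.51$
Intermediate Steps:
$R{\left(Z \right)} = -4$ ($R{\left(Z \right)} = 4 \left(-3 + 2\right) = 4 \left(-1\right) = -4$)
$k = \frac{7}{30}$ ($k = \left(-5\right) \left(- \frac{1}{6}\right) - \frac{3}{5} = \frac{5}{6} - \frac{3}{5} = \frac{7}{30} \approx 0.23333$)
$\left(\frac{1}{k + R{\left(-2 \right)}} + 3 \cdot 6\right)^{2} = \left(\frac{1}{\frac{7}{30} - 4} + 3 \cdot 6\right)^{2} = \left(\frac{1}{- \frac{113}{30}} + 18\right)^{2} = \left(- \frac{30}{113} + 18\right)^{2} = \left(\frac{2004}{113}\right)^{2} = \frac{4016016}{12769}$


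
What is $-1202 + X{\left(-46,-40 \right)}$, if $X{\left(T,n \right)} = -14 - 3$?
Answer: $-1219$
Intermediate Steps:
$X{\left(T,n \right)} = -17$ ($X{\left(T,n \right)} = -14 - 3 = -17$)
$-1202 + X{\left(-46,-40 \right)} = -1202 - 17 = -1219$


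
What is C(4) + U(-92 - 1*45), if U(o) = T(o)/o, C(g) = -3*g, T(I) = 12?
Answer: -1656/137 ≈ -12.088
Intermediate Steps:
U(o) = 12/o
C(4) + U(-92 - 1*45) = -3*4 + 12/(-92 - 1*45) = -12 + 12/(-92 - 45) = -12 + 12/(-137) = -12 + 12*(-1/137) = -12 - 12/137 = -1656/137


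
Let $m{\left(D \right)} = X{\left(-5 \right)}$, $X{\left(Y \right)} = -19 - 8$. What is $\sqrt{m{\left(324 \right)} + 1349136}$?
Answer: $3 \sqrt{149901} \approx 1161.5$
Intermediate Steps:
$X{\left(Y \right)} = -27$
$m{\left(D \right)} = -27$
$\sqrt{m{\left(324 \right)} + 1349136} = \sqrt{-27 + 1349136} = \sqrt{1349109} = 3 \sqrt{149901}$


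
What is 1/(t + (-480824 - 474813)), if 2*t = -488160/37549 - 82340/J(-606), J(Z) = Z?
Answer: -11377347/10871914765114 ≈ -1.0465e-6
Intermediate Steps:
t = 698989925/11377347 (t = (-488160/37549 - 82340/(-606))/2 = (-488160*1/37549 - 82340*(-1/606))/2 = (-488160/37549 + 41170/303)/2 = (1/2)*(1397979850/11377347) = 698989925/11377347 ≈ 61.437)
1/(t + (-480824 - 474813)) = 1/(698989925/11377347 + (-480824 - 474813)) = 1/(698989925/11377347 - 955637) = 1/(-10871914765114/11377347) = -11377347/10871914765114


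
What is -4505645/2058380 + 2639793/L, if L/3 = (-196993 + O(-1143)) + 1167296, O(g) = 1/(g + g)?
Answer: -1170710200111937/913143746183132 ≈ -1.2821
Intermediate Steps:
O(g) = 1/(2*g)
L = 2218112657/762 (L = 3*((-196993 + (1/2)/(-1143)) + 1167296) = 3*((-196993 + (1/2)*(-1/1143)) + 1167296) = 3*((-196993 - 1/2286) + 1167296) = 3*(-450325999/2286 + 1167296) = 3*(2218112657/2286) = 2218112657/762 ≈ 2.9109e+6)
-4505645/2058380 + 2639793/L = -4505645/2058380 + 2639793/(2218112657/762) = -4505645*1/2058380 + 2639793*(762/2218112657) = -901129/411676 + 2011522266/2218112657 = -1170710200111937/913143746183132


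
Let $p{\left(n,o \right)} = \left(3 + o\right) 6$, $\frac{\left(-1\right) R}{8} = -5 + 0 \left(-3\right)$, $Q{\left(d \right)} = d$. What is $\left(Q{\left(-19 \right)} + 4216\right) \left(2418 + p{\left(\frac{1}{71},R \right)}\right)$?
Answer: $11231172$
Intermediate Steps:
$R = 40$ ($R = - 8 \left(-5 + 0 \left(-3\right)\right) = - 8 \left(-5 + 0\right) = \left(-8\right) \left(-5\right) = 40$)
$p{\left(n,o \right)} = 18 + 6 o$
$\left(Q{\left(-19 \right)} + 4216\right) \left(2418 + p{\left(\frac{1}{71},R \right)}\right) = \left(-19 + 4216\right) \left(2418 + \left(18 + 6 \cdot 40\right)\right) = 4197 \left(2418 + \left(18 + 240\right)\right) = 4197 \left(2418 + 258\right) = 4197 \cdot 2676 = 11231172$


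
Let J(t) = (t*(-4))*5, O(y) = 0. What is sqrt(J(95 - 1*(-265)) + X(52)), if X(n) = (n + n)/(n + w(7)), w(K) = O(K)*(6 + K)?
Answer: I*sqrt(7198) ≈ 84.841*I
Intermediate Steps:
w(K) = 0 (w(K) = 0*(6 + K) = 0)
X(n) = 2 (X(n) = (n + n)/(n + 0) = (2*n)/n = 2)
J(t) = -20*t (J(t) = -4*t*5 = -20*t)
sqrt(J(95 - 1*(-265)) + X(52)) = sqrt(-20*(95 - 1*(-265)) + 2) = sqrt(-20*(95 + 265) + 2) = sqrt(-20*360 + 2) = sqrt(-7200 + 2) = sqrt(-7198) = I*sqrt(7198)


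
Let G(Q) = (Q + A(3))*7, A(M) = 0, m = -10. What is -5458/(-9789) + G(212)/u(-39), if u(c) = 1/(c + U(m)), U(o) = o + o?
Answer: -857080226/9789 ≈ -87556.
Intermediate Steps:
U(o) = 2*o
G(Q) = 7*Q (G(Q) = (Q + 0)*7 = Q*7 = 7*Q)
u(c) = 1/(-20 + c) (u(c) = 1/(c + 2*(-10)) = 1/(c - 20) = 1/(-20 + c))
-5458/(-9789) + G(212)/u(-39) = -5458/(-9789) + (7*212)/(1/(-20 - 39)) = -5458*(-1/9789) + 1484/(1/(-59)) = 5458/9789 + 1484/(-1/59) = 5458/9789 + 1484*(-59) = 5458/9789 - 87556 = -857080226/9789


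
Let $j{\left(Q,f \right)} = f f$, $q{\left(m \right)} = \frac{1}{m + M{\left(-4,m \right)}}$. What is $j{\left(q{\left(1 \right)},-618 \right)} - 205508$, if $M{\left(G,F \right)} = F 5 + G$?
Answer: $176416$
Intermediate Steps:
$M{\left(G,F \right)} = G + 5 F$ ($M{\left(G,F \right)} = 5 F + G = G + 5 F$)
$q{\left(m \right)} = \frac{1}{-4 + 6 m}$ ($q{\left(m \right)} = \frac{1}{m + \left(-4 + 5 m\right)} = \frac{1}{-4 + 6 m}$)
$j{\left(Q,f \right)} = f^{2}$
$j{\left(q{\left(1 \right)},-618 \right)} - 205508 = \left(-618\right)^{2} - 205508 = 381924 - 205508 = 176416$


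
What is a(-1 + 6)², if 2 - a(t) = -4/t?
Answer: 196/25 ≈ 7.8400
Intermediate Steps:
a(t) = 2 + 4/t (a(t) = 2 - (-4)/t = 2 + 4/t)
a(-1 + 6)² = (2 + 4/(-1 + 6))² = (2 + 4/5)² = (2 + 4*(⅕))² = (2 + ⅘)² = (14/5)² = 196/25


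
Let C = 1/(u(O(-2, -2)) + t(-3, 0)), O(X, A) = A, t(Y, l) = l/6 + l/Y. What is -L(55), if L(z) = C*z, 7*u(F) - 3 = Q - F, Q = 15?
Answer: -77/4 ≈ -19.250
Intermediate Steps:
t(Y, l) = l/6 + l/Y (t(Y, l) = l*(⅙) + l/Y = l/6 + l/Y)
u(F) = 18/7 - F/7 (u(F) = 3/7 + (15 - F)/7 = 3/7 + (15/7 - F/7) = 18/7 - F/7)
C = 7/20 (C = 1/((18/7 - ⅐*(-2)) + ((⅙)*0 + 0/(-3))) = 1/((18/7 + 2/7) + (0 + 0*(-⅓))) = 1/(20/7 + (0 + 0)) = 1/(20/7 + 0) = 1/(20/7) = 7/20 ≈ 0.35000)
L(z) = 7*z/20
-L(55) = -7*55/20 = -1*77/4 = -77/4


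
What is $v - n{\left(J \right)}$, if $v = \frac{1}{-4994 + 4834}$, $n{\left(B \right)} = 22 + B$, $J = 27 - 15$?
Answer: $- \frac{5441}{160} \approx -34.006$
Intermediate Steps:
$J = 12$ ($J = 27 - 15 = 12$)
$v = - \frac{1}{160}$ ($v = \frac{1}{-160} = - \frac{1}{160} \approx -0.00625$)
$v - n{\left(J \right)} = - \frac{1}{160} - \left(22 + 12\right) = - \frac{1}{160} - 34 = - \frac{5441}{160}$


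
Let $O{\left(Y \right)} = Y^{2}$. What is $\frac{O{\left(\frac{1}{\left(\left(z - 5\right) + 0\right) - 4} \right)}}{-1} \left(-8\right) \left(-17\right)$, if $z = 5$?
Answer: $- \frac{17}{2} \approx -8.5$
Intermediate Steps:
$\frac{O{\left(\frac{1}{\left(\left(z - 5\right) + 0\right) - 4} \right)}}{-1} \left(-8\right) \left(-17\right) = \frac{\left(\frac{1}{\left(\left(5 - 5\right) + 0\right) - 4}\right)^{2}}{-1} \left(-8\right) \left(-17\right) = \left(\frac{1}{\left(0 + 0\right) - 4}\right)^{2} \left(-1\right) \left(-8\right) \left(-17\right) = \left(\frac{1}{0 - 4}\right)^{2} \left(-1\right) \left(-8\right) \left(-17\right) = \left(\frac{1}{-4}\right)^{2} \left(-1\right) \left(-8\right) \left(-17\right) = \left(- \frac{1}{4}\right)^{2} \left(-1\right) \left(-8\right) \left(-17\right) = \frac{1}{16} \left(-1\right) \left(-8\right) \left(-17\right) = \left(- \frac{1}{16}\right) \left(-8\right) \left(-17\right) = \frac{1}{2} \left(-17\right) = - \frac{17}{2}$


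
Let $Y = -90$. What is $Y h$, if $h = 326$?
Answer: $-29340$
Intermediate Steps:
$Y h = \left(-90\right) 326 = -29340$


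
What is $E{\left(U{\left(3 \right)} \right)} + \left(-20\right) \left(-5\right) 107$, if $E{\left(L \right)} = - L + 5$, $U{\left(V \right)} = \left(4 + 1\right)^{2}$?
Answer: $10680$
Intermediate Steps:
$U{\left(V \right)} = 25$ ($U{\left(V \right)} = 5^{2} = 25$)
$E{\left(L \right)} = 5 - L$
$E{\left(U{\left(3 \right)} \right)} + \left(-20\right) \left(-5\right) 107 = \left(5 - 25\right) + \left(-20\right) \left(-5\right) 107 = \left(5 - 25\right) + 100 \cdot 107 = -20 + 10700 = 10680$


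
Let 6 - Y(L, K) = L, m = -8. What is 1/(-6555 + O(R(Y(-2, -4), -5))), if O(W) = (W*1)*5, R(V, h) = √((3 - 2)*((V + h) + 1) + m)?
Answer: -1311/8593625 - 2*I/8593625 ≈ -0.00015255 - 2.3273e-7*I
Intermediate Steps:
Y(L, K) = 6 - L
R(V, h) = √(-7 + V + h) (R(V, h) = √((3 - 2)*((V + h) + 1) - 8) = √(1*(1 + V + h) - 8) = √((1 + V + h) - 8) = √(-7 + V + h))
O(W) = 5*W (O(W) = W*5 = 5*W)
1/(-6555 + O(R(Y(-2, -4), -5))) = 1/(-6555 + 5*√(-7 + (6 - 1*(-2)) - 5)) = 1/(-6555 + 5*√(-7 + (6 + 2) - 5)) = 1/(-6555 + 5*√(-7 + 8 - 5)) = 1/(-6555 + 5*√(-4)) = 1/(-6555 + 5*(2*I)) = 1/(-6555 + 10*I) = (-6555 - 10*I)/42968125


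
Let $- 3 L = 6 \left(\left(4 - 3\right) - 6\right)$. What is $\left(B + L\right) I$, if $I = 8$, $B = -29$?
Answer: $-152$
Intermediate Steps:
$L = 10$ ($L = - \frac{6 \left(\left(4 - 3\right) - 6\right)}{3} = - \frac{6 \left(1 - 6\right)}{3} = - \frac{6 \left(-5\right)}{3} = \left(- \frac{1}{3}\right) \left(-30\right) = 10$)
$\left(B + L\right) I = \left(-29 + 10\right) 8 = \left(-19\right) 8 = -152$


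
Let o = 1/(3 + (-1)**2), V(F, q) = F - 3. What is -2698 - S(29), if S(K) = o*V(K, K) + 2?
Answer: -5413/2 ≈ -2706.5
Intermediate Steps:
V(F, q) = -3 + F
o = 1/4 (o = 1/(3 + 1) = 1/4 ≈ 0.25000)
S(K) = 5/4 + K/4 (S(K) = (-3 + K)/4 + 2 = (-3/4 + K/4) + 2 = 5/4 + K/4)
-2698 - S(29) = -2698 - (5/4 + (1/4)*29) = -2698 - (5/4 + 29/4) = -2698 - 1*17/2 = -2698 - 17/2 = -5413/2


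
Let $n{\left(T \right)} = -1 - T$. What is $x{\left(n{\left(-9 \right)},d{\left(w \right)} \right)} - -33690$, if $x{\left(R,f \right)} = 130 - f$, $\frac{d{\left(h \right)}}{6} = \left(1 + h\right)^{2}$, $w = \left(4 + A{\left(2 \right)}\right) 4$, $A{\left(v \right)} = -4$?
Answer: $33814$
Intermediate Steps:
$w = 0$ ($w = \left(4 - 4\right) 4 = 0 \cdot 4 = 0$)
$d{\left(h \right)} = 6 \left(1 + h\right)^{2}$
$x{\left(n{\left(-9 \right)},d{\left(w \right)} \right)} - -33690 = \left(130 - 6 \left(1 + 0\right)^{2}\right) - -33690 = \left(130 - 6 \cdot 1^{2}\right) + 33690 = \left(130 - 6 \cdot 1\right) + 33690 = \left(130 - 6\right) + 33690 = 124 + 33690 = 33814$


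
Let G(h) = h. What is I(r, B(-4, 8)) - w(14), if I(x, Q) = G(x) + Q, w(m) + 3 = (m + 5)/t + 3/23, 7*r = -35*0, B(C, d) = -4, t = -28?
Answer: -291/644 ≈ -0.45186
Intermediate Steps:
r = 0 (r = (-35*0)/7 = (⅐)*0 = 0)
w(m) = -1963/644 - m/28 (w(m) = -3 + ((m + 5)/(-28) + 3/23) = -3 + ((5 + m)*(-1/28) + 3*(1/23)) = -3 + ((-5/28 - m/28) + 3/23) = -3 + (-31/644 - m/28) = -1963/644 - m/28)
I(x, Q) = Q + x (I(x, Q) = x + Q = Q + x)
I(r, B(-4, 8)) - w(14) = (-4 + 0) - (-1963/644 - 1/28*14) = -4 - (-1963/644 - ½) = -4 - 1*(-2285/644) = -4 + 2285/644 = -291/644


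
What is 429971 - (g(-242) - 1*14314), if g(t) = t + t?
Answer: 444769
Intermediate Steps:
g(t) = 2*t
429971 - (g(-242) - 1*14314) = 429971 - (2*(-242) - 1*14314) = 429971 - (-484 - 14314) = 429971 - 1*(-14798) = 429971 + 14798 = 444769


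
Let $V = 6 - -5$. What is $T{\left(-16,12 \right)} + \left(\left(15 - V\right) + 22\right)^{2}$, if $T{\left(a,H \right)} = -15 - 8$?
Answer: $653$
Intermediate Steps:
$T{\left(a,H \right)} = -23$
$V = 11$ ($V = 6 + 5 = 11$)
$T{\left(-16,12 \right)} + \left(\left(15 - V\right) + 22\right)^{2} = -23 + \left(\left(15 - 11\right) + 22\right)^{2} = -23 + \left(4 + 22\right)^{2} = -23 + 26^{2} = -23 + 676 = 653$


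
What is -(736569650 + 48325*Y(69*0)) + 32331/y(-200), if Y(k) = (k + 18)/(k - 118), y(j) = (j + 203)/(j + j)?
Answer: -43711511625/59 ≈ -7.4087e+8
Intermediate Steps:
y(j) = (203 + j)/(2*j) (y(j) = (203 + j)/((2*j)) = (203 + j)*(1/(2*j)) = (203 + j)/(2*j))
Y(k) = (18 + k)/(-118 + k)
-(736569650 + 48325*Y(69*0)) + 32331/y(-200) = -(736569650 + 48325*(18 + 69*0)/(-118 + 69*0)) + 32331/(((1/2)*(203 - 200)/(-200))) = -(736569650 + 48325*(18 + 0)/(-118 + 0)) + 32331/(((1/2)*(-1/200)*3)) = -48325/(1/(18/(-118) + 15242)) + 32331/(-3/400) = -48325/(1/(-1/118*18 + 15242)) + 32331*(-400/3) = -48325/(1/(-9/59 + 15242)) - 4310800 = -48325/(1/(899269/59)) - 4310800 = -48325/59/899269 - 4310800 = -48325*899269/59 - 4310800 = -43457174425/59 - 4310800 = -43711511625/59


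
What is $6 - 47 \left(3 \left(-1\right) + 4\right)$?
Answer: $-41$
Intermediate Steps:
$6 - 47 \left(3 \left(-1\right) + 4\right) = 6 - 47 \left(-3 + 4\right) = 6 - 47 = -41$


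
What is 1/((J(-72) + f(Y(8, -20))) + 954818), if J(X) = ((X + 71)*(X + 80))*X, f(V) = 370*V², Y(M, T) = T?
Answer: 1/1103394 ≈ 9.0629e-7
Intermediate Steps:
J(X) = X*(71 + X)*(80 + X) (J(X) = ((71 + X)*(80 + X))*X = X*(71 + X)*(80 + X))
1/((J(-72) + f(Y(8, -20))) + 954818) = 1/((-72*(5680 + (-72)² + 151*(-72)) + 370*(-20)²) + 954818) = 1/((-72*(5680 + 5184 - 10872) + 370*400) + 954818) = 1/((-72*(-8) + 148000) + 954818) = 1/((576 + 148000) + 954818) = 1/(148576 + 954818) = 1/1103394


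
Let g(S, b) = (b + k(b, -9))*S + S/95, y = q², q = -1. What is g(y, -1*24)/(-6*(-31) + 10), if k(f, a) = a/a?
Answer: -78/665 ≈ -0.11729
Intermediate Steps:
y = 1 (y = (-1)² = 1)
k(f, a) = 1
g(S, b) = S/95 + S*(1 + b) (g(S, b) = (b + 1)*S + S/95 = (1 + b)*S + S*(1/95) = S*(1 + b) + S/95 = S/95 + S*(1 + b))
g(y, -1*24)/(-6*(-31) + 10) = ((1/95)*1*(96 + 95*(-1*24)))/(-6*(-31) + 10) = ((1/95)*1*(96 + 95*(-24)))/(186 + 10) = ((1/95)*1*(96 - 2280))/196 = ((1/95)*1*(-2184))*(1/196) = -2184/95*1/196 = -78/665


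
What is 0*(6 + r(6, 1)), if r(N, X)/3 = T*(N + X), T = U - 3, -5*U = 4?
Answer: 0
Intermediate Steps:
U = -⅘ (U = -⅕*4 = -⅘ ≈ -0.80000)
T = -19/5 (T = -⅘ - 3 = -19/5 ≈ -3.8000)
r(N, X) = -57*N/5 - 57*X/5 (r(N, X) = 3*(-19*(N + X)/5) = 3*(-19*N/5 - 19*X/5) = -57*N/5 - 57*X/5)
0*(6 + r(6, 1)) = 0*(6 + (-57/5*6 - 57/5*1)) = 0*(6 + (-342/5 - 57/5)) = 0*(6 - 399/5) = 0*(-369/5) = 0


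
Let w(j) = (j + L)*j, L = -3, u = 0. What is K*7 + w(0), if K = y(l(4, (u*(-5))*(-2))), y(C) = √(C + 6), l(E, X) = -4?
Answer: 7*√2 ≈ 9.8995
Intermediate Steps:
y(C) = √(6 + C)
K = √2 (K = √(6 - 4) = √2 ≈ 1.4142)
w(j) = j*(-3 + j) (w(j) = (j - 3)*j = (-3 + j)*j = j*(-3 + j))
K*7 + w(0) = √2*7 + 0*(-3 + 0) = 7*√2 + 0*(-3) = 7*√2 + 0 = 7*√2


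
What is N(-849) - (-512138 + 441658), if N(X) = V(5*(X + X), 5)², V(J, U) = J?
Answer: 72150580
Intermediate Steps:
N(X) = 100*X² (N(X) = (5*(X + X))² = (5*(2*X))² = (10*X)² = 100*X²)
N(-849) - (-512138 + 441658) = 100*(-849)² - (-512138 + 441658) = 100*720801 - 1*(-70480) = 72080100 + 70480 = 72150580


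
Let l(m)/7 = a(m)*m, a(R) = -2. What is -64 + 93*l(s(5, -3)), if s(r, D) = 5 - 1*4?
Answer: -1366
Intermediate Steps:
s(r, D) = 1 (s(r, D) = 5 - 4 = 1)
l(m) = -14*m (l(m) = 7*(-2*m) = -14*m)
-64 + 93*l(s(5, -3)) = -64 + 93*(-14*1) = -64 + 93*(-14) = -64 - 1302 = -1366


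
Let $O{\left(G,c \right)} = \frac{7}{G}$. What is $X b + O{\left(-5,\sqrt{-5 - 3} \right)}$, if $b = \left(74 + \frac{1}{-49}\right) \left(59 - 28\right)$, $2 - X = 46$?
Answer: $- \frac{24722843}{245} \approx -1.0091 \cdot 10^{5}$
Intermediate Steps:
$X = -44$ ($X = 2 - 46 = -44$)
$b = \frac{112375}{49}$ ($b = \left(74 - \frac{1}{49}\right) 31 = \frac{3625}{49} \cdot 31 = \frac{112375}{49} \approx 2293.4$)
$X b + O{\left(-5,\sqrt{-5 - 3} \right)} = \left(-44\right) \frac{112375}{49} + \frac{7}{-5} = - \frac{4944500}{49} + 7 \left(- \frac{1}{5}\right) = - \frac{4944500}{49} - \frac{7}{5} = - \frac{24722843}{245}$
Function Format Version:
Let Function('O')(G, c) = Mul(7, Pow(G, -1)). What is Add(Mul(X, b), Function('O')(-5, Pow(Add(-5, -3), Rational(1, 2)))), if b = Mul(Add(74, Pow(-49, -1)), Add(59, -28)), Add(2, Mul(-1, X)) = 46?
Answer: Rational(-24722843, 245) ≈ -1.0091e+5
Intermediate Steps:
X = -44 (X = Add(2, Mul(-1, 46)) = Add(2, -46) = -44)
b = Rational(112375, 49) (b = Mul(Add(74, Rational(-1, 49)), 31) = Mul(Rational(3625, 49), 31) = Rational(112375, 49) ≈ 2293.4)
Add(Mul(X, b), Function('O')(-5, Pow(Add(-5, -3), Rational(1, 2)))) = Add(Mul(-44, Rational(112375, 49)), Mul(7, Pow(-5, -1))) = Add(Rational(-4944500, 49), Mul(7, Rational(-1, 5))) = Add(Rational(-4944500, 49), Rational(-7, 5)) = Rational(-24722843, 245)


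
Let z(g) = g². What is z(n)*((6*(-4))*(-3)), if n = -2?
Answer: 288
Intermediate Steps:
z(n)*((6*(-4))*(-3)) = (-2)²*((6*(-4))*(-3)) = 4*(-24*(-3)) = 4*72 = 288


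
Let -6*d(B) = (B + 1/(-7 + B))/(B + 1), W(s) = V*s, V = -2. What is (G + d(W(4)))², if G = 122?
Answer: 5888874121/396900 ≈ 14837.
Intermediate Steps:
W(s) = -2*s
d(B) = -(B + 1/(-7 + B))/(6*(1 + B)) (d(B) = -(B + 1/(-7 + B))/(6*(B + 1)) = -(B + 1/(-7 + B))/(6*(1 + B)))
(G + d(W(4)))² = (122 + (1 + (-2*4)² - (-14)*4)/(6*(7 - (-2*4)² + 6*(-2*4))))² = (122 + (1 + (-8)² - 7*(-8))/(6*(7 - 1*(-8)² + 6*(-8))))² = (122 + (1 + 64 + 56)/(6*(7 - 1*64 - 48)))² = (122 + (⅙)*121/(7 - 64 - 48))² = (122 + (⅙)*121/(-105))² = (122 + (⅙)*(-1/105)*121)² = (122 - 121/630)² = (76739/630)² = 5888874121/396900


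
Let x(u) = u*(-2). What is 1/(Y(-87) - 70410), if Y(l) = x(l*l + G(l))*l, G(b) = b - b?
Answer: 1/1246596 ≈ 8.0218e-7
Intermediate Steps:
G(b) = 0
x(u) = -2*u
Y(l) = -2*l**3 (Y(l) = (-2*(l*l + 0))*l = (-2*(l**2 + 0))*l = (-2*l**2)*l = -2*l**3)
1/(Y(-87) - 70410) = 1/(-2*(-87)**3 - 70410) = 1/(-2*(-658503) - 70410) = 1/(1317006 - 70410) = 1/1246596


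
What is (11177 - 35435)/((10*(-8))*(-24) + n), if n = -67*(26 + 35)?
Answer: 24258/2167 ≈ 11.194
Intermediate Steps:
n = -4087 (n = -67*61 = -4087)
(11177 - 35435)/((10*(-8))*(-24) + n) = (11177 - 35435)/((10*(-8))*(-24) - 4087) = -24258/(-80*(-24) - 4087) = -24258/(1920 - 4087) = -24258/(-2167) = -24258*(-1/2167) = 24258/2167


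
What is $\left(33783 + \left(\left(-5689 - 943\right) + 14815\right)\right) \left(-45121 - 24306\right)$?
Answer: $-2913573482$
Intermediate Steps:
$\left(33783 + \left(\left(-5689 - 943\right) + 14815\right)\right) \left(-45121 - 24306\right) = \left(33783 + \left(-6632 + 14815\right)\right) \left(-69427\right) = \left(33783 + 8183\right) \left(-69427\right) = 41966 \left(-69427\right) = -2913573482$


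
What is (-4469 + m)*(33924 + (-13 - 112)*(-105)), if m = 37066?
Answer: 1533656253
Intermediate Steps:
(-4469 + m)*(33924 + (-13 - 112)*(-105)) = (-4469 + 37066)*(33924 + (-13 - 112)*(-105)) = 32597*(33924 - 125*(-105)) = 32597*(33924 + 13125) = 32597*47049 = 1533656253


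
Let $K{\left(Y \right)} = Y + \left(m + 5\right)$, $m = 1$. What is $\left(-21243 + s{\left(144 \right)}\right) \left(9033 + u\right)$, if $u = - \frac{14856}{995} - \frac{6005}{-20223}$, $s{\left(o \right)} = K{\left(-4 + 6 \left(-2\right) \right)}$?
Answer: $- \frac{3856708147042876}{20121885} \approx -1.9167 \cdot 10^{8}$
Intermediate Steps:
$K{\left(Y \right)} = 6 + Y$ ($K{\left(Y \right)} = Y + \left(1 + 5\right) = Y + 6 = 6 + Y$)
$s{\left(o \right)} = -10$ ($s{\left(o \right)} = 6 + \left(-4 + 6 \left(-2\right)\right) = 6 - 16 = -10$)
$u = - \frac{294457913}{20121885}$ ($u = \left(-14856\right) \frac{1}{995} - - \frac{6005}{20223} = - \frac{14856}{995} + \frac{6005}{20223} = - \frac{294457913}{20121885} \approx -14.634$)
$\left(-21243 + s{\left(144 \right)}\right) \left(9033 + u\right) = \left(-21243 - 10\right) \left(9033 - \frac{294457913}{20121885}\right) = \left(-21253\right) \frac{181466529292}{20121885} = - \frac{3856708147042876}{20121885}$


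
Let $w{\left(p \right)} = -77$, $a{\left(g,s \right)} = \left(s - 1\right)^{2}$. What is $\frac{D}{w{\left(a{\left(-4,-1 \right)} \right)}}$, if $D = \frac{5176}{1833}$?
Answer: $- \frac{5176}{141141} \approx -0.036673$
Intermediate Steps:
$a{\left(g,s \right)} = \left(-1 + s\right)^{2}$
$D = \frac{5176}{1833}$ ($D = 5176 \cdot \frac{1}{1833} = \frac{5176}{1833} \approx 2.8238$)
$\frac{D}{w{\left(a{\left(-4,-1 \right)} \right)}} = \frac{5176}{1833 \left(-77\right)} = \frac{5176}{1833} \left(- \frac{1}{77}\right) = - \frac{5176}{141141}$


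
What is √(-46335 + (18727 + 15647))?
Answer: 3*I*√1329 ≈ 109.37*I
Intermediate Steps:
√(-46335 + (18727 + 15647)) = √(-46335 + 34374) = √(-11961) = 3*I*√1329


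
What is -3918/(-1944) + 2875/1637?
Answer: 2000461/530388 ≈ 3.7717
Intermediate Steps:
-3918/(-1944) + 2875/1637 = -3918*(-1/1944) + 2875*(1/1637) = 653/324 + 2875/1637 = 2000461/530388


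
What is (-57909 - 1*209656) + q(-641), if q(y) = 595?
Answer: -266970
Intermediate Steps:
(-57909 - 1*209656) + q(-641) = (-57909 - 1*209656) + 595 = (-57909 - 209656) + 595 = -267565 + 595 = -266970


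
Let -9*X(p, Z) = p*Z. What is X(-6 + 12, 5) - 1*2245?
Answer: -6745/3 ≈ -2248.3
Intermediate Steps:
X(p, Z) = -Z*p/9 (X(p, Z) = -p*Z/9 = -Z*p/9)
X(-6 + 12, 5) - 1*2245 = -1/9*5*(-6 + 12) - 1*2245 = -1/9*5*6 - 2245 = -10/3 - 2245 = -6745/3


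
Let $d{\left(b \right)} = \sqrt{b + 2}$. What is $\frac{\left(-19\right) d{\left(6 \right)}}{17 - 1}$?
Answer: $- \frac{19 \sqrt{2}}{8} \approx -3.3588$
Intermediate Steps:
$d{\left(b \right)} = \sqrt{2 + b}$
$\frac{\left(-19\right) d{\left(6 \right)}}{17 - 1} = \frac{\left(-19\right) \sqrt{2 + 6}}{17 - 1} = \frac{\left(-19\right) \sqrt{8}}{16} = - 19 \cdot 2 \sqrt{2} \cdot \frac{1}{16} = - 38 \sqrt{2} \cdot \frac{1}{16} = - \frac{19 \sqrt{2}}{8}$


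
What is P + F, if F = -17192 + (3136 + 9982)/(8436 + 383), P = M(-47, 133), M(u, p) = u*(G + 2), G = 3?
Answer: -153675595/8819 ≈ -17426.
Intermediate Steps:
M(u, p) = 5*u (M(u, p) = u*(3 + 2) = u*5 = 5*u)
P = -235 (P = 5*(-47) = -235)
F = -151603130/8819 (F = -17192 + 13118/8819 = -151603130/8819 ≈ -17191.)
P + F = -235 - 151603130/8819 = -153675595/8819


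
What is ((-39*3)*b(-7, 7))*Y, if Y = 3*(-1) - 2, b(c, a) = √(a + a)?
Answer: 585*√14 ≈ 2188.9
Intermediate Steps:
b(c, a) = √2*√a (b(c, a) = √(2*a) = √2*√a)
Y = -5 (Y = -3 - 2 = -5)
((-39*3)*b(-7, 7))*Y = ((-39*3)*(√2*√7))*(-5) = -117*√14*(-5) = 585*√14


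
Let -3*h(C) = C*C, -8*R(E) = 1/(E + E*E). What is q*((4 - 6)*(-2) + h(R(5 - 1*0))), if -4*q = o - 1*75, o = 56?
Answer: 13132781/691200 ≈ 19.000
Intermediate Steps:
R(E) = -1/(8*(E + E²)) (R(E) = -1/(8*(E + E*E)) = -1/(8*(E + E²)))
h(C) = -C²/3 (h(C) = -C*C/3 = -C²/3)
q = 19/4 (q = -(56 - 1*75)/4 = -(56 - 75)/4 = -¼*(-19) = 19/4 ≈ 4.7500)
q*((4 - 6)*(-2) + h(R(5 - 1*0))) = 19*((4 - 6)*(-2) - 1/(64*(1 + (5 - 1*0))²*(5 - 1*0)²)/3)/4 = 19*(-2*(-2) - 1/(64*(1 + (5 + 0))²*(5 + 0)²)/3)/4 = 19*(4 - 1/(1600*(1 + 5)²)/3)/4 = 19*(4 - (-⅛*⅕/6)²/3)/4 = 19*(4 - (-⅛*⅕*⅙)²/3)/4 = 19*(4 - (-1/240)²/3)/4 = 19*(4 - ⅓*1/57600)/4 = 19*(4 - 1/172800)/4 = (19/4)*(691199/172800) = 13132781/691200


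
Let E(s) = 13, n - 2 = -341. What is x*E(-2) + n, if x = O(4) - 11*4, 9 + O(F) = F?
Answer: -976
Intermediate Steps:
n = -339 (n = 2 - 341 = -339)
O(F) = -9 + F
x = -49 (x = (-9 + 4) - 11*4 = -5 - 44 = -49)
x*E(-2) + n = -49*13 - 339 = -637 - 339 = -976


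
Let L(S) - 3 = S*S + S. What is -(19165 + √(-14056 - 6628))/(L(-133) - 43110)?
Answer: 19165/25551 + 2*I*√5171/25551 ≈ 0.75007 + 0.0056287*I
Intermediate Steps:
L(S) = 3 + S + S² (L(S) = 3 + (S*S + S) = 3 + (S² + S) = 3 + (S + S²) = 3 + S + S²)
-(19165 + √(-14056 - 6628))/(L(-133) - 43110) = -(19165 + √(-14056 - 6628))/((3 - 133 + (-133)²) - 43110) = -(19165 + √(-20684))/((3 - 133 + 17689) - 43110) = -(19165 + 2*I*√5171)/(17559 - 43110) = -(19165 + 2*I*√5171)/(-25551) = -(19165 + 2*I*√5171)*(-1)/25551 = -(-19165/25551 - 2*I*√5171/25551) = 19165/25551 + 2*I*√5171/25551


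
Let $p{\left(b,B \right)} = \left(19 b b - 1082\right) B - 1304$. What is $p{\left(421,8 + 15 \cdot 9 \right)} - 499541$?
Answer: $480908226$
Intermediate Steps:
$p{\left(b,B \right)} = -1304 + B \left(-1082 + 19 b^{2}\right)$ ($p{\left(b,B \right)} = \left(19 b^{2} - 1082\right) B - 1304 = \left(-1082 + 19 b^{2}\right) B - 1304 = B \left(-1082 + 19 b^{2}\right) - 1304 = -1304 + B \left(-1082 + 19 b^{2}\right)$)
$p{\left(421,8 + 15 \cdot 9 \right)} - 499541 = \left(-1304 - 1082 \left(8 + 15 \cdot 9\right) + 19 \left(8 + 15 \cdot 9\right) 421^{2}\right) - 499541 = \left(-1304 - 1082 \left(8 + 135\right) + 19 \left(8 + 135\right) 177241\right) - 499541 = \left(-1304 - 154726 + 19 \cdot 143 \cdot 177241\right) - 499541 = \left(-1304 - 154726 + 481563797\right) - 499541 = 481407767 - 499541 = 480908226$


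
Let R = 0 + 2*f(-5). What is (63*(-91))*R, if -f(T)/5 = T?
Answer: -286650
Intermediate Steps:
f(T) = -5*T
R = 50 (R = 0 + 2*(-5*(-5)) = 0 + 2*25 = 0 + 50 = 50)
(63*(-91))*R = (63*(-91))*50 = -5733*50 = -286650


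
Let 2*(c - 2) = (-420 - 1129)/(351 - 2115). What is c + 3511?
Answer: 12395413/3528 ≈ 3513.4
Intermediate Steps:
c = 8605/3528 (c = 2 + ((-420 - 1129)/(351 - 2115))/2 = 2 + (-1549/(-1764))/2 = 2 + (-1549*(-1/1764))/2 = 2 + (½)*(1549/1764) = 2 + 1549/3528 = 8605/3528 ≈ 2.4391)
c + 3511 = 8605/3528 + 3511 = 12395413/3528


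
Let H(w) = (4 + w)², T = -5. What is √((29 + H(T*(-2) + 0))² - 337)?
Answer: 4*√3143 ≈ 224.25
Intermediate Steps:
√((29 + H(T*(-2) + 0))² - 337) = √((29 + (4 + (-5*(-2) + 0))²)² - 337) = √((29 + (4 + (10 + 0))²)² - 337) = √((29 + (4 + 10)²)² - 337) = √((29 + 14²)² - 337) = √((29 + 196)² - 337) = √(225² - 337) = √(50625 - 337) = √50288 = 4*√3143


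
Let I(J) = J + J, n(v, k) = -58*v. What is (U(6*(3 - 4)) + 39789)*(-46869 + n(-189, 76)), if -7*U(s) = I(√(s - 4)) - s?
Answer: -10000709919/7 + 71814*I*√10/7 ≈ -1.4287e+9 + 32442.0*I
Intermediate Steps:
I(J) = 2*J
U(s) = -2*√(-4 + s)/7 + s/7 (U(s) = -(2*√(s - 4) - s)/7 = -(2*√(-4 + s) - s)/7 = -(-s + 2*√(-4 + s))/7 = -2*√(-4 + s)/7 + s/7)
(U(6*(3 - 4)) + 39789)*(-46869 + n(-189, 76)) = ((-2*√(-4 + 6*(3 - 4))/7 + (6*(3 - 4))/7) + 39789)*(-46869 - 58*(-189)) = ((-2*√(-4 + 6*(-1))/7 + (6*(-1))/7) + 39789)*(-46869 + 10962) = ((-2*√(-4 - 6)/7 + (⅐)*(-6)) + 39789)*(-35907) = ((-2*I*√10/7 - 6/7) + 39789)*(-35907) = ((-6/7 - 2*I*√10/7) + 39789)*(-35907) = (278517/7 - 2*I*√10/7)*(-35907) = -10000709919/7 + 71814*I*√10/7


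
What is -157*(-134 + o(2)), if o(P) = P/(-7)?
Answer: 147580/7 ≈ 21083.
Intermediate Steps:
o(P) = -P/7 (o(P) = P*(-1/7) = -P/7)
-157*(-134 + o(2)) = -157*(-134 - 1/7*2) = -157*(-134 - 2/7) = -157*(-940/7) = 147580/7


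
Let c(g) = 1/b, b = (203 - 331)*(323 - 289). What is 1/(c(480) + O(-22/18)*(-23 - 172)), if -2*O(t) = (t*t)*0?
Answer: -4352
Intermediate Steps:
O(t) = 0 (O(t) = -t*t*0/2 = -t²*0/2 = -½*0 = 0)
b = -4352 (b = -128*34 = -4352)
c(g) = -1/4352 (c(g) = 1/(-4352) = -1/4352)
1/(c(480) + O(-22/18)*(-23 - 172)) = 1/(-1/4352 + 0*(-23 - 172)) = 1/(-1/4352 + 0*(-195)) = 1/(-1/4352 + 0) = 1/(-1/4352) = -4352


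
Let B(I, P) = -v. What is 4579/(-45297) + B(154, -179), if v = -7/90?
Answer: -10559/452970 ≈ -0.023311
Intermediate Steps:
v = -7/90 (v = -7*1/90 = -7/90 ≈ -0.077778)
B(I, P) = 7/90 (B(I, P) = -1*(-7/90) = 7/90)
4579/(-45297) + B(154, -179) = 4579/(-45297) + 7/90 = 4579*(-1/45297) + 7/90 = -4579/45297 + 7/90 = -10559/452970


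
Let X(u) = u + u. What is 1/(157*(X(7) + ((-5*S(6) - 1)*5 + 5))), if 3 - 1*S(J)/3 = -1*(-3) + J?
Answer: 1/72848 ≈ 1.3727e-5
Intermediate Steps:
S(J) = -3*J (S(J) = 9 - 3*(-1*(-3) + J) = 9 - 3*(3 + J) = 9 + (-9 - 3*J) = -3*J)
X(u) = 2*u
1/(157*(X(7) + ((-5*S(6) - 1)*5 + 5))) = 1/(157*(2*7 + ((-(-15)*6 - 1)*5 + 5))) = 1/(157*(14 + ((-5*(-18) - 1)*5 + 5))) = 1/(157*(14 + ((90 - 1)*5 + 5))) = 1/(157*(14 + (89*5 + 5))) = 1/(157*(14 + (445 + 5))) = 1/(157*(14 + 450)) = 1/(157*464) = 1/72848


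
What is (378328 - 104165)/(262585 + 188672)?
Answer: 274163/451257 ≈ 0.60755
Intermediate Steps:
(378328 - 104165)/(262585 + 188672) = 274163/451257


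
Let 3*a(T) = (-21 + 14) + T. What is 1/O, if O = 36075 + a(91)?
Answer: 1/36103 ≈ 2.7699e-5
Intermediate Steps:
a(T) = -7/3 + T/3 (a(T) = ((-21 + 14) + T)/3 = (-7 + T)/3 = -7/3 + T/3)
O = 36103 (O = 36075 + (-7/3 + (1/3)*91) = 36075 + (-7/3 + 91/3) = 36075 + 28 = 36103)
1/O = 1/36103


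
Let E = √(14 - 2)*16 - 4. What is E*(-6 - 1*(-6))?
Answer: 0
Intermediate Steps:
E = -4 + 32*√3 (E = √12*16 - 4 = (2*√3)*16 - 4 = 32*√3 - 4 = -4 + 32*√3 ≈ 51.426)
E*(-6 - 1*(-6)) = (-4 + 32*√3)*(-6 - 1*(-6)) = (-4 + 32*√3)*(-6 + 6) = (-4 + 32*√3)*0 = 0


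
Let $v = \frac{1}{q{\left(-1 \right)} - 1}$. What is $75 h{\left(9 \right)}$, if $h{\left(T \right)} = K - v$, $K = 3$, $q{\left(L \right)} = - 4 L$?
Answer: $200$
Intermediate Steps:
$v = \frac{1}{3}$ ($v = \frac{1}{\left(-4\right) \left(-1\right) - 1} = \frac{1}{4 - 1} = \frac{1}{3} \approx 0.33333$)
$h{\left(T \right)} = \frac{8}{3}$ ($h{\left(T \right)} = 3 - \frac{1}{3} = \frac{8}{3}$)
$75 h{\left(9 \right)} = 75 \cdot \frac{8}{3} = 200$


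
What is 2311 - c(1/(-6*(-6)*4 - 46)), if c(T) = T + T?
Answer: 113238/49 ≈ 2311.0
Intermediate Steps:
c(T) = 2*T
2311 - c(1/(-6*(-6)*4 - 46)) = 2311 - 2/(-6*(-6)*4 - 46) = 2311 - 2/(36*4 - 46) = 2311 - 2/(144 - 46) = 2311 - 2/98 = 2311 - 1*1/49 = 2311 - 1/49 = 113238/49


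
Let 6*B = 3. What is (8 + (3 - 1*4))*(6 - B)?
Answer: 77/2 ≈ 38.500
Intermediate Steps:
B = ½ (B = (⅙)*3 = ½ ≈ 0.50000)
(8 + (3 - 1*4))*(6 - B) = (8 + (3 - 1*4))*(6 - 1*½) = (8 + (3 - 4))*(6 - ½) = (8 - 1)*(11/2) = 7*(11/2) = 77/2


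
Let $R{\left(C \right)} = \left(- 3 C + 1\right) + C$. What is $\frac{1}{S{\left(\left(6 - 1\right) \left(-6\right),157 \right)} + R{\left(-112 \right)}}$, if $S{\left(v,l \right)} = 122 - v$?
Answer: $\frac{1}{377} \approx 0.0026525$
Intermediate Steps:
$R{\left(C \right)} = 1 - 2 C$ ($R{\left(C \right)} = \left(1 - 3 C\right) + C = 1 - 2 C$)
$\frac{1}{S{\left(\left(6 - 1\right) \left(-6\right),157 \right)} + R{\left(-112 \right)}} = \frac{1}{\left(122 - \left(6 - 1\right) \left(-6\right)\right) + \left(1 - -224\right)} = \frac{1}{\left(122 - 5 \left(-6\right)\right) + \left(1 + 224\right)} = \frac{1}{\left(122 - -30\right) + 225} = \frac{1}{\left(122 + 30\right) + 225} = \frac{1}{152 + 225} = \frac{1}{377}$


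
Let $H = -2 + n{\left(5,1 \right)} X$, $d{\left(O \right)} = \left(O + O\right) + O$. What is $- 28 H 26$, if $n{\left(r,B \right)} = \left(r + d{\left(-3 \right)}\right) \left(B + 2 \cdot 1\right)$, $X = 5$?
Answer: $45136$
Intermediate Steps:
$d{\left(O \right)} = 3 O$ ($d{\left(O \right)} = 2 O + O = 3 O$)
$n{\left(r,B \right)} = \left(-9 + r\right) \left(2 + B\right)$ ($n{\left(r,B \right)} = \left(r + 3 \left(-3\right)\right) \left(B + 2 \cdot 1\right) = \left(r - 9\right) \left(B + 2\right) = \left(-9 + r\right) \left(2 + B\right)$)
$H = -62$ ($H = -2 + \left(-18 - 9 + 2 \cdot 5 + 1 \cdot 5\right) 5 = -2 + \left(-18 - 9 + 10 + 5\right) 5 = -2 - 60 = -62$)
$- 28 H 26 = \left(-28\right) \left(-62\right) 26 = 1736 \cdot 26 = 45136$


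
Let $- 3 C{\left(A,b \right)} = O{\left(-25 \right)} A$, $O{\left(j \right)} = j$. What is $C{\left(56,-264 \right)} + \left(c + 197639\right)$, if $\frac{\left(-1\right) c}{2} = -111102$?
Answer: $\frac{1260929}{3} \approx 4.2031 \cdot 10^{5}$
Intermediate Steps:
$c = 222204$ ($c = \left(-2\right) \left(-111102\right) = 222204$)
$C{\left(A,b \right)} = \frac{25 A}{3}$ ($C{\left(A,b \right)} = - \frac{\left(-25\right) A}{3} = \frac{25 A}{3}$)
$C{\left(56,-264 \right)} + \left(c + 197639\right) = \frac{25}{3} \cdot 56 + \left(222204 + 197639\right) = \frac{1400}{3} + 419843 = \frac{1260929}{3}$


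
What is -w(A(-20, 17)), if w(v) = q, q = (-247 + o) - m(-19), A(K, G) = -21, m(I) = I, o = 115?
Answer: 113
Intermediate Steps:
q = -113 (q = (-247 + 115) - 1*(-19) = -132 + 19 = -113)
w(v) = -113
-w(A(-20, 17)) = -1*(-113) = 113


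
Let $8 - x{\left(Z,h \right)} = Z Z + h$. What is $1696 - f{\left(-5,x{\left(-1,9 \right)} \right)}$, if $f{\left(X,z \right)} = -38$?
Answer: $1734$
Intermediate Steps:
$x{\left(Z,h \right)} = 8 - h - Z^{2}$ ($x{\left(Z,h \right)} = 8 - \left(Z Z + h\right) = 8 - \left(Z^{2} + h\right) = 8 - \left(h + Z^{2}\right) = 8 - h - Z^{2}$)
$1696 - f{\left(-5,x{\left(-1,9 \right)} \right)} = 1696 - -38 = 1696 + 38 = 1734$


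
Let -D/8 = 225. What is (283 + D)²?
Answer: 2301289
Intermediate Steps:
D = -1800 (D = -8*225 = -1800)
(283 + D)² = (283 - 1800)² = (-1517)² = 2301289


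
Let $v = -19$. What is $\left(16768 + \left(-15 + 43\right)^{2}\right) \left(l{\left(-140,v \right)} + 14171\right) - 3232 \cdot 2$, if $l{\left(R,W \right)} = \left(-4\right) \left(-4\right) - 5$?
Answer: $248916000$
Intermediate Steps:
$l{\left(R,W \right)} = 11$ ($l{\left(R,W \right)} = 16 - 5 = 11$)
$\left(16768 + \left(-15 + 43\right)^{2}\right) \left(l{\left(-140,v \right)} + 14171\right) - 3232 \cdot 2 = \left(16768 + \left(-15 + 43\right)^{2}\right) \left(11 + 14171\right) - 3232 \cdot 2 = \left(16768 + 28^{2}\right) 14182 - 6464 = \left(16768 + 784\right) 14182 - 6464 = 17552 \cdot 14182 - 6464 = 248922464 - 6464 = 248916000$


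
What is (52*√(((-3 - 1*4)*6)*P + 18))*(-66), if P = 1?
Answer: -6864*I*√6 ≈ -16813.0*I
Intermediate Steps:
(52*√(((-3 - 1*4)*6)*P + 18))*(-66) = (52*√(((-3 - 1*4)*6)*1 + 18))*(-66) = (52*√(((-3 - 4)*6)*1 + 18))*(-66) = (52*√(-7*6*1 + 18))*(-66) = (52*√(-42*1 + 18))*(-66) = (52*√(-42 + 18))*(-66) = (52*√(-24))*(-66) = (52*(2*I*√6))*(-66) = (104*I*√6)*(-66) = -6864*I*√6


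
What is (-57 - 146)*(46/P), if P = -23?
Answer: 406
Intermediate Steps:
(-57 - 146)*(46/P) = (-57 - 146)*(46/(-23)) = -9338*(-1)/23 = -203*(-2) = 406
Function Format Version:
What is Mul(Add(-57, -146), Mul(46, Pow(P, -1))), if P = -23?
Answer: 406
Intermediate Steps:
Mul(Add(-57, -146), Mul(46, Pow(P, -1))) = Mul(Add(-57, -146), Mul(46, Pow(-23, -1))) = Mul(-203, Mul(46, Rational(-1, 23))) = Mul(-203, -2) = 406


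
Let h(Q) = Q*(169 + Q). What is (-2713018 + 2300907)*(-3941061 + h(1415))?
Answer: 700465478811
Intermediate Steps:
(-2713018 + 2300907)*(-3941061 + h(1415)) = (-2713018 + 2300907)*(-3941061 + 1415*(169 + 1415)) = -412111*(-3941061 + 1415*1584) = -412111*(-3941061 + 2241360) = -412111*(-1699701) = 700465478811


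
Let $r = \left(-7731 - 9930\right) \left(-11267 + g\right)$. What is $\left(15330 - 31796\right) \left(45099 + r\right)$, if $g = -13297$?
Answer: $-7144101822798$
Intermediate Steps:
$r = 433824804$ ($r = \left(-7731 - 9930\right) \left(-11267 - 13297\right) = \left(-17661\right) \left(-24564\right) = 433824804$)
$\left(15330 - 31796\right) \left(45099 + r\right) = \left(15330 - 31796\right) \left(45099 + 433824804\right) = \left(-16466\right) 433869903 = -7144101822798$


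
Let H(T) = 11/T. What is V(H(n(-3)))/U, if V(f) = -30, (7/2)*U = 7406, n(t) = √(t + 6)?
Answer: -15/1058 ≈ -0.014178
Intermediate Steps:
n(t) = √(6 + t)
U = 2116 (U = (2/7)*7406 = 2116)
V(H(n(-3)))/U = -30/2116 = -30*1/2116 = -15/1058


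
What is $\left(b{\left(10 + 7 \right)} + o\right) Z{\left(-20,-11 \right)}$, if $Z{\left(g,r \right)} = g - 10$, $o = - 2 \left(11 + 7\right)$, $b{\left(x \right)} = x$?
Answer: $570$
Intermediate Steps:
$o = -36$ ($o = \left(-2\right) 18 = -36$)
$Z{\left(g,r \right)} = -10 + g$ ($Z{\left(g,r \right)} = g - 10 = -10 + g$)
$\left(b{\left(10 + 7 \right)} + o\right) Z{\left(-20,-11 \right)} = \left(\left(10 + 7\right) - 36\right) \left(-10 - 20\right) = \left(17 - 36\right) \left(-30\right) = \left(-19\right) \left(-30\right) = 570$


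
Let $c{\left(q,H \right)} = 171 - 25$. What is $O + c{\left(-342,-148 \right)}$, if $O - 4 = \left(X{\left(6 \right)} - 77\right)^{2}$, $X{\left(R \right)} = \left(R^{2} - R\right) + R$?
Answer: $1831$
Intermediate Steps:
$c{\left(q,H \right)} = 146$
$X{\left(R \right)} = R^{2}$
$O = 1685$ ($O = 4 + \left(6^{2} - 77\right)^{2} = 4 + \left(36 - 77\right)^{2} = 4 + \left(-41\right)^{2} = 4 + 1681 = 1685$)
$O + c{\left(-342,-148 \right)} = 1685 + 146 = 1831$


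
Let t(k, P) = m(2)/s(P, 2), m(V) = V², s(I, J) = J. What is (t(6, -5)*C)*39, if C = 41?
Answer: 3198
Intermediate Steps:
t(k, P) = 2 (t(k, P) = 2²/2 = 4*(½) = 2)
(t(6, -5)*C)*39 = (2*41)*39 = 82*39 = 3198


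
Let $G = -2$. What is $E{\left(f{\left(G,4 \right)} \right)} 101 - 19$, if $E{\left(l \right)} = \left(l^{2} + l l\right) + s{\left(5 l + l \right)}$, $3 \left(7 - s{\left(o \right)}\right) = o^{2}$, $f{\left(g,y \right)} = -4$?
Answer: $-15472$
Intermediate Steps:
$s{\left(o \right)} = 7 - \frac{o^{2}}{3}$
$E{\left(l \right)} = 7 - 10 l^{2}$ ($E{\left(l \right)} = \left(l^{2} + l l\right) - \left(-7 + \frac{\left(5 l + l\right)^{2}}{3}\right) = \left(l^{2} + l^{2}\right) - \left(-7 + \frac{\left(6 l\right)^{2}}{3}\right) = 2 l^{2} - \left(-7 + \frac{36 l^{2}}{3}\right) = 2 l^{2} - \left(-7 + 12 l^{2}\right) = 7 - 10 l^{2}$)
$E{\left(f{\left(G,4 \right)} \right)} 101 - 19 = \left(7 - 10 \left(-4\right)^{2}\right) 101 - 19 = \left(7 - 160\right) 101 - 19 = \left(-153\right) 101 - 19 = -15453 - 19 = -15472$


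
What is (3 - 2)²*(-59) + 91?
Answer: 32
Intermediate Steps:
(3 - 2)²*(-59) + 91 = 1²*(-59) + 91 = 1*(-59) + 91 = -59 + 91 = 32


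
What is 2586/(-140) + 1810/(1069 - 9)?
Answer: -31097/1855 ≈ -16.764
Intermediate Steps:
2586/(-140) + 1810/(1069 - 9) = 2586*(-1/140) + 1810/1060 = -1293/70 + 1810*(1/1060) = -1293/70 + 181/106 = -31097/1855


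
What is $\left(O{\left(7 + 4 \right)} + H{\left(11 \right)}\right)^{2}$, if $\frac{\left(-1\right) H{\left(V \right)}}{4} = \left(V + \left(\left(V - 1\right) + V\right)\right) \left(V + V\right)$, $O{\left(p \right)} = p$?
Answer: $7868025$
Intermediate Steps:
$H{\left(V \right)} = - 8 V \left(-1 + 3 V\right)$ ($H{\left(V \right)} = - 4 \left(V + \left(\left(V - 1\right) + V\right)\right) \left(V + V\right) = - 4 \left(V + \left(\left(V - 1\right) + V\right)\right) 2 V = - 4 \left(V + \left(\left(-1 + V\right) + V\right)\right) 2 V = - 4 \left(V + \left(-1 + 2 V\right)\right) 2 V = - 4 \left(-1 + 3 V\right) 2 V = - 4 \cdot 2 V \left(-1 + 3 V\right) = - 8 V \left(-1 + 3 V\right)$)
$\left(O{\left(7 + 4 \right)} + H{\left(11 \right)}\right)^{2} = \left(\left(7 + 4\right) + 8 \cdot 11 \left(1 - 33\right)\right)^{2} = \left(11 + 8 \cdot 11 \left(1 - 33\right)\right)^{2} = \left(11 + 8 \cdot 11 \left(-32\right)\right)^{2} = \left(11 - 2816\right)^{2} = \left(-2805\right)^{2} = 7868025$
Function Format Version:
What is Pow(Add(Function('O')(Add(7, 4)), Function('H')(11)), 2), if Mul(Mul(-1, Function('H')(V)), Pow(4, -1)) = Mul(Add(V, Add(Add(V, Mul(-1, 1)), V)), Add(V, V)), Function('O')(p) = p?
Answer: 7868025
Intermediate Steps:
Function('H')(V) = Mul(-8, V, Add(-1, Mul(3, V))) (Function('H')(V) = Mul(-4, Mul(Add(V, Add(Add(V, Mul(-1, 1)), V)), Add(V, V))) = Mul(-4, Mul(Add(V, Add(Add(V, -1), V)), Mul(2, V))) = Mul(-4, Mul(Add(V, Add(Add(-1, V), V)), Mul(2, V))) = Mul(-4, Mul(Add(V, Add(-1, Mul(2, V))), Mul(2, V))) = Mul(-4, Mul(Add(-1, Mul(3, V)), Mul(2, V))) = Mul(-4, Mul(2, V, Add(-1, Mul(3, V)))) = Mul(-8, V, Add(-1, Mul(3, V))))
Pow(Add(Function('O')(Add(7, 4)), Function('H')(11)), 2) = Pow(Add(Add(7, 4), Mul(8, 11, Add(1, Mul(-3, 11)))), 2) = Pow(Add(11, Mul(8, 11, Add(1, -33))), 2) = Pow(Add(11, Mul(8, 11, -32)), 2) = Pow(Add(11, -2816), 2) = Pow(-2805, 2) = 7868025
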